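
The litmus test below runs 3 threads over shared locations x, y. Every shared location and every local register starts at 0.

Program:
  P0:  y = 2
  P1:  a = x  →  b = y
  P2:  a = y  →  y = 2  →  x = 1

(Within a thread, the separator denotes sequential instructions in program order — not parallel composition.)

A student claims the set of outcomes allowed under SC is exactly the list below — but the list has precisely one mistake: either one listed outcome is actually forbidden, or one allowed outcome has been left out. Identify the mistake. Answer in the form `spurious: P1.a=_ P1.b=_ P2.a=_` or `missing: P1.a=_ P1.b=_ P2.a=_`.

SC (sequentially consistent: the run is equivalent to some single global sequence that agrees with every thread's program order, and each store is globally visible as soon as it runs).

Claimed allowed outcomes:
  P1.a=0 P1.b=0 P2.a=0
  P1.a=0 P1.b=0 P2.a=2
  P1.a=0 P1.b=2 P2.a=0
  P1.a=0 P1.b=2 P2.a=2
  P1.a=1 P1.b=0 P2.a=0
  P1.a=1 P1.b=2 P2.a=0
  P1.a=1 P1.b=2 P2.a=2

spurious: P1.a=1 P1.b=0 P2.a=0

outcome vector order: (P1.a,P1.b,P2.a)
under SC → 000, 002, 020, 022, 120, 122
claimed∖SC = {100}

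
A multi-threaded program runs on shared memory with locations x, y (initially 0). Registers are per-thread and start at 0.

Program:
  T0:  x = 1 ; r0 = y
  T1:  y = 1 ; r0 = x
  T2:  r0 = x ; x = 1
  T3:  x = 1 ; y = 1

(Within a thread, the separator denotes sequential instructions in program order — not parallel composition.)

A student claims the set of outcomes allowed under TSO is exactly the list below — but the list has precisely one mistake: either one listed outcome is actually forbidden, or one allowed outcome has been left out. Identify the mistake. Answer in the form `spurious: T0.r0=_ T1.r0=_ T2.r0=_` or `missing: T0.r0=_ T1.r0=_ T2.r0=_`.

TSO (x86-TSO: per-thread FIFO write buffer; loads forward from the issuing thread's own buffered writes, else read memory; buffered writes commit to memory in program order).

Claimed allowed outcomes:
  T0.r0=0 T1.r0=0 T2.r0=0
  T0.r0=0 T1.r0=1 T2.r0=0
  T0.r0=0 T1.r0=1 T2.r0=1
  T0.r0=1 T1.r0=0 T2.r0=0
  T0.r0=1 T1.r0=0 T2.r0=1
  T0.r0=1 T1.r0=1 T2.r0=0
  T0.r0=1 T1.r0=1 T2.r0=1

missing: T0.r0=0 T1.r0=0 T2.r0=1

outcome vector order: (T0.r0,T1.r0,T2.r0)
under TSO → 0/0/0, 0/0/1, 0/1/0, 0/1/1, 1/0/0, 1/0/1, 1/1/0, 1/1/1
TSO∖claimed = {0/0/1}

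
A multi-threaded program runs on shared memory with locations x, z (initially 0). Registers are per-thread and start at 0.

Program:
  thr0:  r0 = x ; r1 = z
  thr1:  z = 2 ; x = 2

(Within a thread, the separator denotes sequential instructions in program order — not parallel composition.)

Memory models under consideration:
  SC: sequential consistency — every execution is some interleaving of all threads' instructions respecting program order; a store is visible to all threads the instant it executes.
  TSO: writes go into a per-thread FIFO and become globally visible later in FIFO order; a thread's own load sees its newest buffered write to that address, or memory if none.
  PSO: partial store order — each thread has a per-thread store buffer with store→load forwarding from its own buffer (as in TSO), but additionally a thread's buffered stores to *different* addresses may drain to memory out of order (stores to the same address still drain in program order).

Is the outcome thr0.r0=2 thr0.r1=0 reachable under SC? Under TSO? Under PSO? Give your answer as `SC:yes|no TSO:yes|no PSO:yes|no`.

outcome vector order: (thr0.r0,thr0.r1)
SC (3): 00; 02; 22
TSO (3): 00; 02; 22
PSO (4): 00; 02; 20; 22
target 20 ∈ {PSO}

SC:no TSO:no PSO:yes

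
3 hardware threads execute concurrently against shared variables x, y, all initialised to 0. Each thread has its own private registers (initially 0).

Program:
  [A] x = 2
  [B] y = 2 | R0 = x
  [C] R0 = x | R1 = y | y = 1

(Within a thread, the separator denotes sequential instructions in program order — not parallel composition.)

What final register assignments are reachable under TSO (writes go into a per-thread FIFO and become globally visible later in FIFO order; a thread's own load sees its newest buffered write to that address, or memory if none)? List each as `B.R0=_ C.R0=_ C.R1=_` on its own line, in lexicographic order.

B.R0=0 C.R0=0 C.R1=0
B.R0=0 C.R0=0 C.R1=2
B.R0=0 C.R0=2 C.R1=0
B.R0=0 C.R0=2 C.R1=2
B.R0=2 C.R0=0 C.R1=0
B.R0=2 C.R0=0 C.R1=2
B.R0=2 C.R0=2 C.R1=0
B.R0=2 C.R0=2 C.R1=2

outcome vector order: (B.R0,C.R0,C.R1)
|TSO outcomes| = 8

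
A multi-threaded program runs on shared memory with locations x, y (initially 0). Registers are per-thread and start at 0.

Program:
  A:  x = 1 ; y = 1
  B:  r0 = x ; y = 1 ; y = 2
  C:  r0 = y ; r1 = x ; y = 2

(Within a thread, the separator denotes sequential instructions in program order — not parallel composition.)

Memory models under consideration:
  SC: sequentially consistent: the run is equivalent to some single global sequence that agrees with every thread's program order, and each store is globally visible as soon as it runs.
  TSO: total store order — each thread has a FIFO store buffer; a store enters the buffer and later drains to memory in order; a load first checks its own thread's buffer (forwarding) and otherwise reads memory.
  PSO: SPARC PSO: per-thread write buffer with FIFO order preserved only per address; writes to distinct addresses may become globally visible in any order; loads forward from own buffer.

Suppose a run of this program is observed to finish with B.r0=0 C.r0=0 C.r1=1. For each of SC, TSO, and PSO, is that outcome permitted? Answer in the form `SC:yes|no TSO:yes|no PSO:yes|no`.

SC:yes TSO:yes PSO:yes

outcome vector order: (B.r0,C.r0,C.r1)
under SC → 0/0/0; 0/0/1; 0/1/0; 0/1/1; 0/2/0; 0/2/1; 1/0/0; 1/0/1; 1/1/1; 1/2/1
under TSO → 0/0/0; 0/0/1; 0/1/0; 0/1/1; 0/2/0; 0/2/1; 1/0/0; 1/0/1; 1/1/1; 1/2/1
under PSO → 0/0/0; 0/0/1; 0/1/0; 0/1/1; 0/2/0; 0/2/1; 1/0/0; 1/0/1; 1/1/0; 1/1/1; 1/2/1
target 0/0/1 ∈ {SC,TSO,PSO}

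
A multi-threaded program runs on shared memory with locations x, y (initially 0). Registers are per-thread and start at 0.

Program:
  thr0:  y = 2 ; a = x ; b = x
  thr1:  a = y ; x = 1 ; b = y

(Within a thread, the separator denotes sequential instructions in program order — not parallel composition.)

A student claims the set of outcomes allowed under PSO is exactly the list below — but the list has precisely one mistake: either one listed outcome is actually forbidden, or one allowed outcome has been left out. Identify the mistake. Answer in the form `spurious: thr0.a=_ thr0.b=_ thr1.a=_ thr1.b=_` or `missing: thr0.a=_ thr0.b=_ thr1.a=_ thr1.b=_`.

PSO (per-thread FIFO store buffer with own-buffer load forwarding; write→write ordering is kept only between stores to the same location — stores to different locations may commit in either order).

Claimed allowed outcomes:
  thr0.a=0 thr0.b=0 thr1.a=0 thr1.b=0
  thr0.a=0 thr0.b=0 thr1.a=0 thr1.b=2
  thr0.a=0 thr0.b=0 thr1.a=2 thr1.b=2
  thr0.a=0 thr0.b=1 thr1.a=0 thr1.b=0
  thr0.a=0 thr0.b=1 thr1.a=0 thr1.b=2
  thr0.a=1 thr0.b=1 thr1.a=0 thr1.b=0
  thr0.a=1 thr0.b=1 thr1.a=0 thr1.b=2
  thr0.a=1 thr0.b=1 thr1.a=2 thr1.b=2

outcome vector order: (thr0.a,thr0.b,thr1.a,thr1.b)
under PSO → 0000, 0002, 0022, 0100, 0102, 0122, 1100, 1102, 1122
PSO∖claimed = {0122}

missing: thr0.a=0 thr0.b=1 thr1.a=2 thr1.b=2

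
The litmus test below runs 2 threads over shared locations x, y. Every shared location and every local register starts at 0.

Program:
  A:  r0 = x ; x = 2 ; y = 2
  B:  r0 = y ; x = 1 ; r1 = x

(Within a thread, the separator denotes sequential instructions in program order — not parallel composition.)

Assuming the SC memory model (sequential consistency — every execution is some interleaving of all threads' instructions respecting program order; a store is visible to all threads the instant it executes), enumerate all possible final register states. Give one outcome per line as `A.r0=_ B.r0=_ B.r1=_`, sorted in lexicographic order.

A.r0=0 B.r0=0 B.r1=1
A.r0=0 B.r0=0 B.r1=2
A.r0=0 B.r0=2 B.r1=1
A.r0=1 B.r0=0 B.r1=1
A.r0=1 B.r0=0 B.r1=2

outcome vector order: (A.r0,B.r0,B.r1)
|SC outcomes| = 5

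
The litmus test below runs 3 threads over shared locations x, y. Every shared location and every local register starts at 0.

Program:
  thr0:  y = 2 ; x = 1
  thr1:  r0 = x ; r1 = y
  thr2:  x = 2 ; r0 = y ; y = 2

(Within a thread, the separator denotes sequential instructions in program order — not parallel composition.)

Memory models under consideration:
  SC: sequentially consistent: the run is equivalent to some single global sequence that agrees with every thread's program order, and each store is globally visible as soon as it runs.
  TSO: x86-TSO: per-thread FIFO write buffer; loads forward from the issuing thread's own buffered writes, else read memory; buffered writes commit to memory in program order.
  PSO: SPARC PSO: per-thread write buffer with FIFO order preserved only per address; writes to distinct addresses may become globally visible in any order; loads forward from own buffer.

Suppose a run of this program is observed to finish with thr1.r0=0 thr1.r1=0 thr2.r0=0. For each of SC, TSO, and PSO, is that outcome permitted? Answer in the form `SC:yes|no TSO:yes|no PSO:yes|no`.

outcome vector order: (thr1.r0,thr1.r1,thr2.r0)
SC: 10 outcomes — {000 002 020 022 120 122 200 202 220 222}
TSO: 10 outcomes — {000 002 020 022 120 122 200 202 220 222}
PSO: 12 outcomes — {000 002 020 022 100 102 120 122 200 202 220 222}
target 000 ∈ {SC,TSO,PSO}

SC:yes TSO:yes PSO:yes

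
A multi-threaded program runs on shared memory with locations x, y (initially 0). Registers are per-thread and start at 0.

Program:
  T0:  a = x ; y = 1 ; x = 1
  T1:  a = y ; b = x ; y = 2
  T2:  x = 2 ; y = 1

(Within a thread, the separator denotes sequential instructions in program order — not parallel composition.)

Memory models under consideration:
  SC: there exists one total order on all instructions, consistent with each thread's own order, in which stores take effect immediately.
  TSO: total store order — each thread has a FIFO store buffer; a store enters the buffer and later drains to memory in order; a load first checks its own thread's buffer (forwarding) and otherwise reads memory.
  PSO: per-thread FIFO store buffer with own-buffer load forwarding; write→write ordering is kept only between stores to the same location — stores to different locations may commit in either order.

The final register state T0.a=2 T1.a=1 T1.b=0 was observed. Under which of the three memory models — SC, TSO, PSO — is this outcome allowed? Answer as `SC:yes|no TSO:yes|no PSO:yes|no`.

outcome vector order: (T0.a,T1.a,T1.b)
under SC → (0,0,0); (0,0,1); (0,0,2); (0,1,0); (0,1,1); (0,1,2); (2,0,0); (2,0,1); (2,0,2); (2,1,1); (2,1,2)
under TSO → (0,0,0); (0,0,1); (0,0,2); (0,1,0); (0,1,1); (0,1,2); (2,0,0); (2,0,1); (2,0,2); (2,1,1); (2,1,2)
under PSO → (0,0,0); (0,0,1); (0,0,2); (0,1,0); (0,1,1); (0,1,2); (2,0,0); (2,0,1); (2,0,2); (2,1,0); (2,1,1); (2,1,2)
target (2,1,0) ∈ {PSO}

SC:no TSO:no PSO:yes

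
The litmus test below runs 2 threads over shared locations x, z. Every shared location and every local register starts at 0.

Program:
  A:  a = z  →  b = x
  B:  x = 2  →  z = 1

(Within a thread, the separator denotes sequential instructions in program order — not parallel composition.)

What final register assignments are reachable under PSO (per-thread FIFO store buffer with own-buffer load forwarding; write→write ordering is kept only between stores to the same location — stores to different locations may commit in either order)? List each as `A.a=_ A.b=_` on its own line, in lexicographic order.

A.a=0 A.b=0
A.a=0 A.b=2
A.a=1 A.b=0
A.a=1 A.b=2

outcome vector order: (A.a,A.b)
|PSO outcomes| = 4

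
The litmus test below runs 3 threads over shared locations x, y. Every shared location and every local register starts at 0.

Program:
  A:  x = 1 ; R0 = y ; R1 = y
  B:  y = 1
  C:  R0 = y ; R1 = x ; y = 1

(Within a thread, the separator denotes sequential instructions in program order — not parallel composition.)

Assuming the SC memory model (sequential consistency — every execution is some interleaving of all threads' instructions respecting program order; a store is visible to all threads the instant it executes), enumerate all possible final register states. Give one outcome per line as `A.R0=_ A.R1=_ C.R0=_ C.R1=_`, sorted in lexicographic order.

outcome vector order: (A.R0,A.R1,C.R0,C.R1)
|SC outcomes| = 10

A.R0=0 A.R1=0 C.R0=0 C.R1=0
A.R0=0 A.R1=0 C.R0=0 C.R1=1
A.R0=0 A.R1=0 C.R0=1 C.R1=1
A.R0=0 A.R1=1 C.R0=0 C.R1=0
A.R0=0 A.R1=1 C.R0=0 C.R1=1
A.R0=0 A.R1=1 C.R0=1 C.R1=1
A.R0=1 A.R1=1 C.R0=0 C.R1=0
A.R0=1 A.R1=1 C.R0=0 C.R1=1
A.R0=1 A.R1=1 C.R0=1 C.R1=0
A.R0=1 A.R1=1 C.R0=1 C.R1=1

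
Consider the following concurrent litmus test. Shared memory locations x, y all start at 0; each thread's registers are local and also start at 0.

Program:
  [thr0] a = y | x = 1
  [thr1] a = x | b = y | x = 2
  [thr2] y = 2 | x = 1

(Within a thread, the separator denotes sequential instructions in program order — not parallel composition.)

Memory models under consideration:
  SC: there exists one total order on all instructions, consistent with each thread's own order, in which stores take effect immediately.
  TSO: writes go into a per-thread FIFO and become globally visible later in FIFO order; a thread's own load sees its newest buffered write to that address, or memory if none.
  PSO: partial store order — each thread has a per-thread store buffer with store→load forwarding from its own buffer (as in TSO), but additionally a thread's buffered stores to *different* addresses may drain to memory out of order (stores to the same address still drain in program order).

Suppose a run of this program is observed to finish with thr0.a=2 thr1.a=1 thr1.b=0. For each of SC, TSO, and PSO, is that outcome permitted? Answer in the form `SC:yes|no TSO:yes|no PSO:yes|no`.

outcome vector order: (thr0.a,thr1.a,thr1.b)
under SC → <0 0 0> <0 0 2> <0 1 0> <0 1 2> <2 0 0> <2 0 2> <2 1 2>
under TSO → <0 0 0> <0 0 2> <0 1 0> <0 1 2> <2 0 0> <2 0 2> <2 1 2>
under PSO → <0 0 0> <0 0 2> <0 1 0> <0 1 2> <2 0 0> <2 0 2> <2 1 0> <2 1 2>
target <2 1 0> ∈ {PSO}

SC:no TSO:no PSO:yes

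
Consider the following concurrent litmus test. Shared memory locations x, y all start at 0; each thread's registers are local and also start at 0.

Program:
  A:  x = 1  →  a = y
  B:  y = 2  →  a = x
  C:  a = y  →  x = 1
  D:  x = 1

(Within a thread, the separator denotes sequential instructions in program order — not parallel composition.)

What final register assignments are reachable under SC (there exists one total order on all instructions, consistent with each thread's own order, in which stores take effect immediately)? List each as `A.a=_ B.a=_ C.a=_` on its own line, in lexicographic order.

A.a=0 B.a=1 C.a=0
A.a=0 B.a=1 C.a=2
A.a=2 B.a=0 C.a=0
A.a=2 B.a=0 C.a=2
A.a=2 B.a=1 C.a=0
A.a=2 B.a=1 C.a=2

outcome vector order: (A.a,B.a,C.a)
|SC outcomes| = 6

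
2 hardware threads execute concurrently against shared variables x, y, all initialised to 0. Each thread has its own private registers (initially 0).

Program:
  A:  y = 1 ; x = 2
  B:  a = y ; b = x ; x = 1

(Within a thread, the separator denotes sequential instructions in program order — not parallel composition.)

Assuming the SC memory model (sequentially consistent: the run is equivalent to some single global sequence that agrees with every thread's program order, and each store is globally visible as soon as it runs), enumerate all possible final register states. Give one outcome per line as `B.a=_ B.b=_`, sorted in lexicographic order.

outcome vector order: (B.a,B.b)
|SC outcomes| = 4

B.a=0 B.b=0
B.a=0 B.b=2
B.a=1 B.b=0
B.a=1 B.b=2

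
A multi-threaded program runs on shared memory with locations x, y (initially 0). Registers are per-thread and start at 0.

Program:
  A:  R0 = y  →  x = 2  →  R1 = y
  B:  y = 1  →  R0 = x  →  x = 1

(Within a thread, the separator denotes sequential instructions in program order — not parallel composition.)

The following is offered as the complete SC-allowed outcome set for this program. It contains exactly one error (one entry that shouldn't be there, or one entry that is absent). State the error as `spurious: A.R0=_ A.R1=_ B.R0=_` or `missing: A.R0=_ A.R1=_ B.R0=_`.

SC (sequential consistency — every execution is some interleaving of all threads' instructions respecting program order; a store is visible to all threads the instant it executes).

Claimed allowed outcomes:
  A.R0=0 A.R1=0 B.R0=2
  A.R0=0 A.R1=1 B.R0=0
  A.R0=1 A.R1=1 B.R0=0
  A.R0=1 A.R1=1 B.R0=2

outcome vector order: (A.R0,A.R1,B.R0)
SC: 5 outcomes — {(0,0,2) (0,1,0) (0,1,2) (1,1,0) (1,1,2)}
SC∖claimed = {(0,1,2)}

missing: A.R0=0 A.R1=1 B.R0=2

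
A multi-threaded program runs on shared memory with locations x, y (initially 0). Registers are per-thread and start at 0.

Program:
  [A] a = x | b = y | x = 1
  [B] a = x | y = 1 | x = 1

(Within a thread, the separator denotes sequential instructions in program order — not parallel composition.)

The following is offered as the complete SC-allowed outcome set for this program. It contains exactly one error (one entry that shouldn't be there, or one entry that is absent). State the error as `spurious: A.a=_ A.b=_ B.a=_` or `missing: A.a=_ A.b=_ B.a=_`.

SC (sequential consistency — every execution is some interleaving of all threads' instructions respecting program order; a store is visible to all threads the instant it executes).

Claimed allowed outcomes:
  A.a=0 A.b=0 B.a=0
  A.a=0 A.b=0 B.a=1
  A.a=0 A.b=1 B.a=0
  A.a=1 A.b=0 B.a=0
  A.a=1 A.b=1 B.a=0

spurious: A.a=1 A.b=0 B.a=0

outcome vector order: (A.a,A.b,B.a)
SC (4): 0/0/0; 0/0/1; 0/1/0; 1/1/0
claimed∖SC = {1/0/0}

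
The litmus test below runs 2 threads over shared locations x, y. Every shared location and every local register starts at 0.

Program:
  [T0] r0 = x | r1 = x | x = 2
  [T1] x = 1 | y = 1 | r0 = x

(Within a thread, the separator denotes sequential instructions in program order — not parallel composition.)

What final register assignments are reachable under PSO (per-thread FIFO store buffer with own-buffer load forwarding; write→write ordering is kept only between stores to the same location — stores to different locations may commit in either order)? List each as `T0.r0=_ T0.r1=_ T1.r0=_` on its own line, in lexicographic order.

outcome vector order: (T0.r0,T0.r1,T1.r0)
|PSO outcomes| = 6

T0.r0=0 T0.r1=0 T1.r0=1
T0.r0=0 T0.r1=0 T1.r0=2
T0.r0=0 T0.r1=1 T1.r0=1
T0.r0=0 T0.r1=1 T1.r0=2
T0.r0=1 T0.r1=1 T1.r0=1
T0.r0=1 T0.r1=1 T1.r0=2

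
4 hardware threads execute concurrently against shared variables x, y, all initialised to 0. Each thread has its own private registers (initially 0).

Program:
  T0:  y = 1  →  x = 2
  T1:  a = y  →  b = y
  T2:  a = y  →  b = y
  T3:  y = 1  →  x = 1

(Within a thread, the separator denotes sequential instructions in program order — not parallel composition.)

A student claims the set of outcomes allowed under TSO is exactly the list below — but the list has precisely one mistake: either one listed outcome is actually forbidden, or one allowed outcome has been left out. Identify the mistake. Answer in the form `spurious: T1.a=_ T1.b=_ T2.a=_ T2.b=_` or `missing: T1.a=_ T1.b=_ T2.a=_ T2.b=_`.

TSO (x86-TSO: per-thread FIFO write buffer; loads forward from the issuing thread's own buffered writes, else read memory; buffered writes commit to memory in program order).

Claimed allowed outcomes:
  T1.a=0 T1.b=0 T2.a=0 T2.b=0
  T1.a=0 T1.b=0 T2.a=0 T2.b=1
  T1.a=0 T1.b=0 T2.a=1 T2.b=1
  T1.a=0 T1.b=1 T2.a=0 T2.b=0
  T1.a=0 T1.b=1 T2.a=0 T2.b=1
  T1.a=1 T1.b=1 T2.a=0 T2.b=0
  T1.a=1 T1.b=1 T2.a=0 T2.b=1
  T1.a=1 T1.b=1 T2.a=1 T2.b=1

missing: T1.a=0 T1.b=1 T2.a=1 T2.b=1

outcome vector order: (T1.a,T1.b,T2.a,T2.b)
TSO (9): 0/0/0/0; 0/0/0/1; 0/0/1/1; 0/1/0/0; 0/1/0/1; 0/1/1/1; 1/1/0/0; 1/1/0/1; 1/1/1/1
TSO∖claimed = {0/1/1/1}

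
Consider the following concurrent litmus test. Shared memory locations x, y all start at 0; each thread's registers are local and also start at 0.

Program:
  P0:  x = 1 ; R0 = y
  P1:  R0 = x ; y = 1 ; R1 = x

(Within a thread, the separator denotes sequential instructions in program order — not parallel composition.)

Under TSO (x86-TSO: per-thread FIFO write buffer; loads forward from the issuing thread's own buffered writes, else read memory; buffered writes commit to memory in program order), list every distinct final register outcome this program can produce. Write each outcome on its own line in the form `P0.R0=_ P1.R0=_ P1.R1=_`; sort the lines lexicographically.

P0.R0=0 P1.R0=0 P1.R1=0
P0.R0=0 P1.R0=0 P1.R1=1
P0.R0=0 P1.R0=1 P1.R1=1
P0.R0=1 P1.R0=0 P1.R1=0
P0.R0=1 P1.R0=0 P1.R1=1
P0.R0=1 P1.R0=1 P1.R1=1

outcome vector order: (P0.R0,P1.R0,P1.R1)
|TSO outcomes| = 6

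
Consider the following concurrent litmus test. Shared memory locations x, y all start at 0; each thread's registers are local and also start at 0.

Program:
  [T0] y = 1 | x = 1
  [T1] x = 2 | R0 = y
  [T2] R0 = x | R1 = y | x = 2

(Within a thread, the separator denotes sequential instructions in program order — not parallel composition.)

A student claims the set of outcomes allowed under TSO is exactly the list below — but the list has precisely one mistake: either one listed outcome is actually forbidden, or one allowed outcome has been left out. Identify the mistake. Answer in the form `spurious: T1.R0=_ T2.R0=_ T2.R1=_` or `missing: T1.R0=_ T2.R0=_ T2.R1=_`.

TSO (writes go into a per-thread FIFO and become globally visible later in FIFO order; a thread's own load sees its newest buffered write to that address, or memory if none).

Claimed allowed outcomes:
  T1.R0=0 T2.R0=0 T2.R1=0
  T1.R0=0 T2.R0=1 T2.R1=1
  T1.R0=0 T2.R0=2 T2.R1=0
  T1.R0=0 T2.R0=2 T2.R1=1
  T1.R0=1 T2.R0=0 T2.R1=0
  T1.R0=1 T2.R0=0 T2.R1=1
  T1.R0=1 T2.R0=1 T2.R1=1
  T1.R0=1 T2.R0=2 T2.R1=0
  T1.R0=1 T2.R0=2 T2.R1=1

outcome vector order: (T1.R0,T2.R0,T2.R1)
under TSO → 000 001 011 020 021 100 101 111 120 121
TSO∖claimed = {001}

missing: T1.R0=0 T2.R0=0 T2.R1=1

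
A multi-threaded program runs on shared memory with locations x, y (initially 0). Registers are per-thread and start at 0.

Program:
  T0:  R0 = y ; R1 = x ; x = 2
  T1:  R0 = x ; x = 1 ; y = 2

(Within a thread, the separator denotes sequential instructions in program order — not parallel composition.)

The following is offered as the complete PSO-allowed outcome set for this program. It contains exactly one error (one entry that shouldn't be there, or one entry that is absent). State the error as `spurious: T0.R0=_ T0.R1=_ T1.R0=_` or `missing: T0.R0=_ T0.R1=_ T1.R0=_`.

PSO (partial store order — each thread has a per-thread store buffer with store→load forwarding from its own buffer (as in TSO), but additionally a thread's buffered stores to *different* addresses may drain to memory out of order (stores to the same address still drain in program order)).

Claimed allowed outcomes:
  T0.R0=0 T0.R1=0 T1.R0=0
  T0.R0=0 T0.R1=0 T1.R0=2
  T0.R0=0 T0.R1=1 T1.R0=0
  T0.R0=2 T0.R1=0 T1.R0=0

missing: T0.R0=2 T0.R1=1 T1.R0=0

outcome vector order: (T0.R0,T0.R1,T1.R0)
PSO: 5 outcomes — {0/0/0 0/0/2 0/1/0 2/0/0 2/1/0}
PSO∖claimed = {2/1/0}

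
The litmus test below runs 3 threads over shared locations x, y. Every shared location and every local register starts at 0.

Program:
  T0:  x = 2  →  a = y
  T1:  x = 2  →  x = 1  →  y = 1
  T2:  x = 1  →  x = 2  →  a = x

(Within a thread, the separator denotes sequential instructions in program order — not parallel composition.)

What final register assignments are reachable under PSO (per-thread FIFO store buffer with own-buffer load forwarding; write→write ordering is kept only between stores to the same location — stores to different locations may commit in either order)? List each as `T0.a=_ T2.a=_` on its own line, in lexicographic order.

outcome vector order: (T0.a,T2.a)
|PSO outcomes| = 4

T0.a=0 T2.a=1
T0.a=0 T2.a=2
T0.a=1 T2.a=1
T0.a=1 T2.a=2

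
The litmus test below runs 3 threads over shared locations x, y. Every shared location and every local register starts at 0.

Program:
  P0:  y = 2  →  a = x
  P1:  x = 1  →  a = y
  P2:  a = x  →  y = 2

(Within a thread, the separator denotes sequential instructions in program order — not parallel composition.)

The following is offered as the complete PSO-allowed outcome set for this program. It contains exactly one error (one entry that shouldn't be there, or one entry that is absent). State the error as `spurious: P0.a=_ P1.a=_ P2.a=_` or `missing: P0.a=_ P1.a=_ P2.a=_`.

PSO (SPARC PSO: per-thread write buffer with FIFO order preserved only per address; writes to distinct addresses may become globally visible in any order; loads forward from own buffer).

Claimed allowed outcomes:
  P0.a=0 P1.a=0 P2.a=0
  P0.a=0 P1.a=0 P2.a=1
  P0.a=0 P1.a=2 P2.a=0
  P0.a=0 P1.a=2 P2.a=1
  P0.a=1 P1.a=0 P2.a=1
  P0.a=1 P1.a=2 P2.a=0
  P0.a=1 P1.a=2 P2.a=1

missing: P0.a=1 P1.a=0 P2.a=0

outcome vector order: (P0.a,P1.a,P2.a)
under PSO → 000, 001, 020, 021, 100, 101, 120, 121
PSO∖claimed = {100}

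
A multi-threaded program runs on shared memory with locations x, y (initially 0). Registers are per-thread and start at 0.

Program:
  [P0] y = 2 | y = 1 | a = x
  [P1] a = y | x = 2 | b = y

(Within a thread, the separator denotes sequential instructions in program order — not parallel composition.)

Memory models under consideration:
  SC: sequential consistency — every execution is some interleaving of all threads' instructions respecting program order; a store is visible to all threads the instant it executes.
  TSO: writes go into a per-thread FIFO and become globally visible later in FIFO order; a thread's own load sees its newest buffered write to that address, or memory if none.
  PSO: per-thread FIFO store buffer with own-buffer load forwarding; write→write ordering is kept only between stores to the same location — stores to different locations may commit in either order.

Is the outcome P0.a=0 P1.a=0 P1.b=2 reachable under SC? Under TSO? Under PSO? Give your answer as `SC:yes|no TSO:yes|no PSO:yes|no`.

outcome vector order: (P0.a,P1.a,P1.b)
SC: 9 outcomes — {001, 011, 021, 200, 201, 202, 211, 221, 222}
TSO: 12 outcomes — {000, 001, 002, 011, 021, 022, 200, 201, 202, 211, 221, 222}
PSO: 12 outcomes — {000, 001, 002, 011, 021, 022, 200, 201, 202, 211, 221, 222}
target 002 ∈ {TSO,PSO}

SC:no TSO:yes PSO:yes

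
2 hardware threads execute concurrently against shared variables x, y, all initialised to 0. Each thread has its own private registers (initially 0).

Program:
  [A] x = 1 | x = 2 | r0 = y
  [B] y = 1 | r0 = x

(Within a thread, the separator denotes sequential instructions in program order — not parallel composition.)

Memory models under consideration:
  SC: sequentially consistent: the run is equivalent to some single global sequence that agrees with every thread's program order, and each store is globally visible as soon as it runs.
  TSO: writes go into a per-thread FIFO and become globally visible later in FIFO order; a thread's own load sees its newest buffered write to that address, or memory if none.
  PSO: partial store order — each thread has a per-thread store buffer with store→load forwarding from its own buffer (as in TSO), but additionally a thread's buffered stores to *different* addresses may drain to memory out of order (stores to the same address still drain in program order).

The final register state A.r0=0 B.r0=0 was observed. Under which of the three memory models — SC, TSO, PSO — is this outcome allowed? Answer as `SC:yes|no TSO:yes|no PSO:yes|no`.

outcome vector order: (A.r0,B.r0)
under SC → 02 10 11 12
under TSO → 00 01 02 10 11 12
under PSO → 00 01 02 10 11 12
target 00 ∈ {TSO,PSO}

SC:no TSO:yes PSO:yes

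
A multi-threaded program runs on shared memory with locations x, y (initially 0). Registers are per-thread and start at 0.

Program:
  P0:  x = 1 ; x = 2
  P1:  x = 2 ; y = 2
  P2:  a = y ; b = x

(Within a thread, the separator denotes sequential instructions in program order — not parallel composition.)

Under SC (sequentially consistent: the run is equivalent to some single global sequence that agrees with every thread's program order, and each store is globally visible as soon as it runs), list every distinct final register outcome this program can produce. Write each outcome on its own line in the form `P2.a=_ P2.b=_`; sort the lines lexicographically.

outcome vector order: (P2.a,P2.b)
|SC outcomes| = 5

P2.a=0 P2.b=0
P2.a=0 P2.b=1
P2.a=0 P2.b=2
P2.a=2 P2.b=1
P2.a=2 P2.b=2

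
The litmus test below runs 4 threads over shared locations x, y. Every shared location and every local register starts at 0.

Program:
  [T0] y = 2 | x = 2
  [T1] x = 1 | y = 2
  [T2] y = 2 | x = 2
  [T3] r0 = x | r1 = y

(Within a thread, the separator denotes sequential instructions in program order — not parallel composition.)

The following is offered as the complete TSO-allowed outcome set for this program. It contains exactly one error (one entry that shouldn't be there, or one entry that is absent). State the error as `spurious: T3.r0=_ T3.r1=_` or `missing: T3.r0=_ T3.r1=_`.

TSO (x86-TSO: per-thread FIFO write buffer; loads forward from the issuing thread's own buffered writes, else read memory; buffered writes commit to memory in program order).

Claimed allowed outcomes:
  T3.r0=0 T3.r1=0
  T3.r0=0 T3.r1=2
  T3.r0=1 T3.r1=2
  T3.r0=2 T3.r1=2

missing: T3.r0=1 T3.r1=0

outcome vector order: (T3.r0,T3.r1)
[TSO] allowed = {(0,0), (0,2), (1,0), (1,2), (2,2)}
TSO∖claimed = {(1,0)}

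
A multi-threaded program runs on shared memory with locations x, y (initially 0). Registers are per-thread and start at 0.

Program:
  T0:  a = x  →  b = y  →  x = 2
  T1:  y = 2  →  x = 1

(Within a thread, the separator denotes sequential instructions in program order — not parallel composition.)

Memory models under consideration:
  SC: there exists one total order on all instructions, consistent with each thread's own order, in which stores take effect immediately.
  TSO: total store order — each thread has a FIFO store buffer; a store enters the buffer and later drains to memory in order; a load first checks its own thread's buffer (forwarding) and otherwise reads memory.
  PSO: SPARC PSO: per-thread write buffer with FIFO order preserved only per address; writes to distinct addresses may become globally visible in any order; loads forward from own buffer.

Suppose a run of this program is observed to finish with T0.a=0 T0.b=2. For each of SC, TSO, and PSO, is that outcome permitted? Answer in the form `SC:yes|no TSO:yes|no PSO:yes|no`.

outcome vector order: (T0.a,T0.b)
SC: 3 outcomes — {<0 0>, <0 2>, <1 2>}
TSO: 3 outcomes — {<0 0>, <0 2>, <1 2>}
PSO: 4 outcomes — {<0 0>, <0 2>, <1 0>, <1 2>}
target <0 2> ∈ {SC,TSO,PSO}

SC:yes TSO:yes PSO:yes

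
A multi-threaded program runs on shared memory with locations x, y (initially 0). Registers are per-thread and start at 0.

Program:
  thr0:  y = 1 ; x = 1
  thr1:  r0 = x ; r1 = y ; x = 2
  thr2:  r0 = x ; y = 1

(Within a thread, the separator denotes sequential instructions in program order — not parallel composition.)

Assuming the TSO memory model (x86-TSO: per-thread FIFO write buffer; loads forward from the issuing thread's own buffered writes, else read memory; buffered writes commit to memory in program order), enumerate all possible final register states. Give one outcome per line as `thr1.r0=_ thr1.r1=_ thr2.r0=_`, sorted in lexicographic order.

thr1.r0=0 thr1.r1=0 thr2.r0=0
thr1.r0=0 thr1.r1=0 thr2.r0=1
thr1.r0=0 thr1.r1=0 thr2.r0=2
thr1.r0=0 thr1.r1=1 thr2.r0=0
thr1.r0=0 thr1.r1=1 thr2.r0=1
thr1.r0=0 thr1.r1=1 thr2.r0=2
thr1.r0=1 thr1.r1=1 thr2.r0=0
thr1.r0=1 thr1.r1=1 thr2.r0=1
thr1.r0=1 thr1.r1=1 thr2.r0=2

outcome vector order: (thr1.r0,thr1.r1,thr2.r0)
|TSO outcomes| = 9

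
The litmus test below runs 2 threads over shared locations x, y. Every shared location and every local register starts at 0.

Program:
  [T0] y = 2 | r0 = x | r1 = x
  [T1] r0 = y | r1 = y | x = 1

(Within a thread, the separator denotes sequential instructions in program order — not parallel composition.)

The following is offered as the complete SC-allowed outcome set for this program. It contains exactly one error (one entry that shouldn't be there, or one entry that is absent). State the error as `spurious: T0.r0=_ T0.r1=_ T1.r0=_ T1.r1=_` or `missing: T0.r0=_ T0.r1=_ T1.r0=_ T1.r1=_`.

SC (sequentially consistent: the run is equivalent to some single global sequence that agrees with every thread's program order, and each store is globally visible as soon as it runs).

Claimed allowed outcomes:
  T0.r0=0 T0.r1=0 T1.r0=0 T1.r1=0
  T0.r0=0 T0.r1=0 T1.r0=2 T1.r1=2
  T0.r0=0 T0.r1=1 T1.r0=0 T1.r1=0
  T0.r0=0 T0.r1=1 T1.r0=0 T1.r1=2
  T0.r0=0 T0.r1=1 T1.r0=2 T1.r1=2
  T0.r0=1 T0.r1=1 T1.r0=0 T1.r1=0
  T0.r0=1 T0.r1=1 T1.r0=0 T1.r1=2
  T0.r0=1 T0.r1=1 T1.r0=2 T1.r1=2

outcome vector order: (T0.r0,T0.r1,T1.r0,T1.r1)
SC: 9 outcomes — {<0 0 0 0> <0 0 0 2> <0 0 2 2> <0 1 0 0> <0 1 0 2> <0 1 2 2> <1 1 0 0> <1 1 0 2> <1 1 2 2>}
SC∖claimed = {<0 0 0 2>}

missing: T0.r0=0 T0.r1=0 T1.r0=0 T1.r1=2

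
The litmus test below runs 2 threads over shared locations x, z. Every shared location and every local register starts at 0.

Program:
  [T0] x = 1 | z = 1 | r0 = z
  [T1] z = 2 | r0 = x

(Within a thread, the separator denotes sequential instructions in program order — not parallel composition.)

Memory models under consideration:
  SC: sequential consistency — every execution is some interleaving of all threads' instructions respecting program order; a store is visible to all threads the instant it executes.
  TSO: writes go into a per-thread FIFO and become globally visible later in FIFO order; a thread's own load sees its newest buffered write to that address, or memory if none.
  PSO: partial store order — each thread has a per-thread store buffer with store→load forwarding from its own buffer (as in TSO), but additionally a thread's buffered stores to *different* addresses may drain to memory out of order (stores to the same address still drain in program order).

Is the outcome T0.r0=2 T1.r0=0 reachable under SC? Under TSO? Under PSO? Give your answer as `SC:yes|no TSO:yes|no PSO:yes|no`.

SC:no TSO:yes PSO:yes

outcome vector order: (T0.r0,T1.r0)
[SC] allowed = {<1 0>; <1 1>; <2 1>}
[TSO] allowed = {<1 0>; <1 1>; <2 0>; <2 1>}
[PSO] allowed = {<1 0>; <1 1>; <2 0>; <2 1>}
target <2 0> ∈ {TSO,PSO}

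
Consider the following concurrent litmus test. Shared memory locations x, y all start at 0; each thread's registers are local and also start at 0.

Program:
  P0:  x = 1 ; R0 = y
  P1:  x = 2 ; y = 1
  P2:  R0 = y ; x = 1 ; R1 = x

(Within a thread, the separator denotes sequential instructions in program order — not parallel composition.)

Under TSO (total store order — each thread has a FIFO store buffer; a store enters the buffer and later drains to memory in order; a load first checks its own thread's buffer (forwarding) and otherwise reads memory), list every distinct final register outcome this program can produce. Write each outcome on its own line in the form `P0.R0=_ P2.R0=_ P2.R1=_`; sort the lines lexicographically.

outcome vector order: (P0.R0,P2.R0,P2.R1)
|TSO outcomes| = 6

P0.R0=0 P2.R0=0 P2.R1=1
P0.R0=0 P2.R0=0 P2.R1=2
P0.R0=0 P2.R0=1 P2.R1=1
P0.R0=1 P2.R0=0 P2.R1=1
P0.R0=1 P2.R0=0 P2.R1=2
P0.R0=1 P2.R0=1 P2.R1=1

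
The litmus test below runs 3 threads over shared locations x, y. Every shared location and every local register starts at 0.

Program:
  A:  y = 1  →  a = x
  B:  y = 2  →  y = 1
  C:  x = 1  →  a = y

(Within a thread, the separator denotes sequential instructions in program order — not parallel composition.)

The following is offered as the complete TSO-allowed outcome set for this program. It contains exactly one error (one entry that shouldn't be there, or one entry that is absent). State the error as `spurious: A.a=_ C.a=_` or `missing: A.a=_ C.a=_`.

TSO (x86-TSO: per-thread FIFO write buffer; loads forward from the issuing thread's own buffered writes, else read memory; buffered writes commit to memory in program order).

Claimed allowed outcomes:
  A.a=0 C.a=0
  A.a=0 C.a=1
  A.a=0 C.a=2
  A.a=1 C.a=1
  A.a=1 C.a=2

missing: A.a=1 C.a=0

outcome vector order: (A.a,C.a)
under TSO → (0,0), (0,1), (0,2), (1,0), (1,1), (1,2)
TSO∖claimed = {(1,0)}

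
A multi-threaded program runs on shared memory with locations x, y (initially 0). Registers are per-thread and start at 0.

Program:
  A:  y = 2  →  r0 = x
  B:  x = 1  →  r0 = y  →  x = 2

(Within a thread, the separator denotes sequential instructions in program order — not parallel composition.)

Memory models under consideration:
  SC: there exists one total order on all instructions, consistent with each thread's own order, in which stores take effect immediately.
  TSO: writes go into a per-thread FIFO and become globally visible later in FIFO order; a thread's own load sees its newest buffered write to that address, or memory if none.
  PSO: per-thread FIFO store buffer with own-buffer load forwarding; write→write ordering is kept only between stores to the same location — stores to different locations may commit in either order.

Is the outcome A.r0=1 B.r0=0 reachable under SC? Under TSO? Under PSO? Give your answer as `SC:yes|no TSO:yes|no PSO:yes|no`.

outcome vector order: (A.r0,B.r0)
SC: 5 outcomes — {(0,2); (1,0); (1,2); (2,0); (2,2)}
TSO: 6 outcomes — {(0,0); (0,2); (1,0); (1,2); (2,0); (2,2)}
PSO: 6 outcomes — {(0,0); (0,2); (1,0); (1,2); (2,0); (2,2)}
target (1,0) ∈ {SC,TSO,PSO}

SC:yes TSO:yes PSO:yes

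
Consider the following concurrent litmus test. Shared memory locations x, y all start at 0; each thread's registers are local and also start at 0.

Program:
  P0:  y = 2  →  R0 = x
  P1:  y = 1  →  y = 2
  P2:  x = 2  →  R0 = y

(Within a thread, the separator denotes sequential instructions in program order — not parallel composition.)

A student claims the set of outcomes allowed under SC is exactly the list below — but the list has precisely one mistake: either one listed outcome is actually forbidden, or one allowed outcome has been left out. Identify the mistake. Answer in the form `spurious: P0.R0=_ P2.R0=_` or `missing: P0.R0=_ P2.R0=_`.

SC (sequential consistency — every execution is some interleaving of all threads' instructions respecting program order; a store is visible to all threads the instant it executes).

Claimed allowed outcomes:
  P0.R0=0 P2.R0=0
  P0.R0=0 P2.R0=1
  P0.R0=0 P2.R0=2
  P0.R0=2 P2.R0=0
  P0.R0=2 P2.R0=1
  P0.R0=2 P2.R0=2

outcome vector order: (P0.R0,P2.R0)
under SC → 0/1 0/2 2/0 2/1 2/2
claimed∖SC = {0/0}

spurious: P0.R0=0 P2.R0=0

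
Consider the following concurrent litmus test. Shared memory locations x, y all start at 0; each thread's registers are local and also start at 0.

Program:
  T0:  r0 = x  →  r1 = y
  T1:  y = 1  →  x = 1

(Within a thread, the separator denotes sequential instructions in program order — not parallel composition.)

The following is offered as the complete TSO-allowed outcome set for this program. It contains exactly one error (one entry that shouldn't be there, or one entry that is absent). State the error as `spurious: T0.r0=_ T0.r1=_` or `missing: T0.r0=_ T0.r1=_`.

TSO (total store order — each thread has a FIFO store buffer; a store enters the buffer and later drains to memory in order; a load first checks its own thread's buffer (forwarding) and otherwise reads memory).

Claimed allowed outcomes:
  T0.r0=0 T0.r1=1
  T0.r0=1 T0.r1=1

outcome vector order: (T0.r0,T0.r1)
TSO: 3 outcomes — {00 01 11}
TSO∖claimed = {00}

missing: T0.r0=0 T0.r1=0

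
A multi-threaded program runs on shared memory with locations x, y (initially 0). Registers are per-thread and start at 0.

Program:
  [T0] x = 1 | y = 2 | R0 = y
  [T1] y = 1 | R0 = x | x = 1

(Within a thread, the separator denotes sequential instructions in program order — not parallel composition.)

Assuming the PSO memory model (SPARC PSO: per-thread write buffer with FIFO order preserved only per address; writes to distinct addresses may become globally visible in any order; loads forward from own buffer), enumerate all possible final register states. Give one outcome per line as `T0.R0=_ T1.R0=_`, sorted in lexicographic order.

outcome vector order: (T0.R0,T1.R0)
|PSO outcomes| = 4

T0.R0=1 T1.R0=0
T0.R0=1 T1.R0=1
T0.R0=2 T1.R0=0
T0.R0=2 T1.R0=1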